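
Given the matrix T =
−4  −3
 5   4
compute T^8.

[[1, 0], [0, 1]]

T² = I (check: tr T = 0 and det T = −1), so T^8 = I since 8 is even.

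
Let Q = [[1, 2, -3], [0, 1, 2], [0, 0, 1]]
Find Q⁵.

[[1, 10, 25], [0, 1, 10], [0, 0, 1]]

Q = I + N where N = [[0, 2, -3], [0, 0, 2], [0, 0, 0]] is strictly upper-triangular, so N³ = 0.
(I + N)⁵ = I + 5·N + 10·N² = [[1, 10, 25], [0, 1, 10], [0, 0, 1]].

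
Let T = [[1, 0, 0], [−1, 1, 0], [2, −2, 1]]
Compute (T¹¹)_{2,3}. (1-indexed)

T = I + N where N = [[0, 0, 0], [−1, 0, 0], [2, −2, 0]] is strictly lower-triangular, so N³ = 0.
(I + N)¹¹ = I + 11·N + 55·N² = [[1, 0, 0], [−11, 1, 0], [132, −22, 1]].

0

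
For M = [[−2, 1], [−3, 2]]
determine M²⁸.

[[1, 0], [0, 1]]

M² = I (check: tr M = 0 and det M = −1), so M²⁸ = I since 28 is even.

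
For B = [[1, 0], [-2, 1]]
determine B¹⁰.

[[1, 0], [-20, 1]]

B = I + N where N = [[0, 0], [-2, 0]] is strictly lower-triangular, so N² = 0.
(I + N)¹⁰ = I + 10·N = [[1, 0], [-20, 1]].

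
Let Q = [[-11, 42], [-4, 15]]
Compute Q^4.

tr Q = 4 and det Q = 3, so the characteristic polynomial is λ² − (4)λ + (3) with roots 3 and 1.
Eigenvectors give P = [[3, -7], [1, -2]] with P⁻¹ = [[-2, 7], [-1, 3]], and Q = P·diag(3, 1)·P⁻¹.
Then Q^4 = P·diag(81, 1)·P⁻¹ = [[243, -7], [81, -2]] · [[-2, 7], [-1, 3]] = [[-479, 1680], [-160, 561]].

[[-479, 1680], [-160, 561]]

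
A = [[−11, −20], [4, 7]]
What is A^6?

[[3641, 7280], [−1456, −2911]]

tr A = −4 and det A = 3, so the characteristic polynomial is λ² − (−4)λ + (3) with roots −1 and −3.
Eigenvectors give P = [[2, −5], [−1, 2]] with P⁻¹ = [[−2, −5], [−1, −2]], and A = P·diag(−1, −3)·P⁻¹.
Then A^6 = P·diag(1, 729)·P⁻¹ = [[2, −3645], [−1, 1458]] · [[−2, −5], [−1, −2]] = [[3641, 7280], [−1456, −2911]].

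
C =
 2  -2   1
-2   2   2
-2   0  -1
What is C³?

C² = [[6, -8, -3], [-12, 8, 0], [-2, 4, -1]]
C³ = [[34, -28, -7], [-40, 40, 4], [-10, 12, 7]]

[[34, -28, -7], [-40, 40, 4], [-10, 12, 7]]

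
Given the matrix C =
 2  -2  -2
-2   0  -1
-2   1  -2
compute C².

[[12, -6, 2], [-2, 3, 6], [-2, 2, 7]]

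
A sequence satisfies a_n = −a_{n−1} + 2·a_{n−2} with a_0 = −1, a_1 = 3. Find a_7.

With companion matrix C = [[−1, 2], [1, 0]], [a_n, a_{n−1}]ᵀ = C·[a_{n−1}, a_{n−2}]ᵀ, so [a_7, a_6]ᵀ = C^6·[a_1, a_0]ᵀ.
C^6 = [[43, −42], [−21, 22]], giving [a_7, a_6]ᵀ = [[171], [−85]].

171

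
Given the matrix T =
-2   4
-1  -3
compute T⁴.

T² = [[0, -20], [5, 5]]
T³ = [[20, 60], [-15, 5]]
T⁴ = [[-100, -100], [25, -75]]

[[-100, -100], [25, -75]]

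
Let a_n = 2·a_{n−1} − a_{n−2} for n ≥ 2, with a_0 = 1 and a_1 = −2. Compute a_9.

−26

With companion matrix A = [[2, −1], [1, 0]], [a_n, a_{n−1}]ᵀ = A·[a_{n−1}, a_{n−2}]ᵀ, so [a_9, a_8]ᵀ = A⁸·[a_1, a_0]ᵀ.
A⁸ = [[9, −8], [8, −7]], giving [a_9, a_8]ᵀ = [[−26], [−23]].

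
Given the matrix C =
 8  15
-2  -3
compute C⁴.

tr C = 5 and det C = 6, so the characteristic polynomial is λ² − (5)λ + (6) with roots 2 and 3.
Eigenvectors give P = [[5, 3], [-2, -1]] with P⁻¹ = [[-1, -3], [2, 5]], and C = P·diag(2, 3)·P⁻¹.
Then C⁴ = P·diag(16, 81)·P⁻¹ = [[80, 243], [-32, -81]] · [[-1, -3], [2, 5]] = [[406, 975], [-130, -309]].

[[406, 975], [-130, -309]]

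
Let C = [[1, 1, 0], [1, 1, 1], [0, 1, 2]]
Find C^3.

[[4, 5, 4], [5, 8, 9], [4, 9, 13]]

C^2 = [[2, 2, 1], [2, 3, 3], [1, 3, 5]]
C^3 = [[4, 5, 4], [5, 8, 9], [4, 9, 13]]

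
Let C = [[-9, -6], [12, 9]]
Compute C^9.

tr C = 0 and det C = -9, so the characteristic polynomial is λ² − (0)λ + (-9) with roots 3 and -3.
Eigenvectors give P = [[-1, -1], [2, 1]] with P⁻¹ = [[1, 1], [-2, -1]], and C = P·diag(3, -3)·P⁻¹.
Then C^9 = P·diag(19683, -19683)·P⁻¹ = [[-19683, 19683], [39366, -19683]] · [[1, 1], [-2, -1]] = [[-59049, -39366], [78732, 59049]].

[[-59049, -39366], [78732, 59049]]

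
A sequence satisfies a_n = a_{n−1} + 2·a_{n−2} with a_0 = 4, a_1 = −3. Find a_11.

With companion matrix T = [[1, 2], [1, 0]], [a_n, a_{n−1}]ᵀ = T·[a_{n−1}, a_{n−2}]ᵀ, so [a_11, a_10]ᵀ = T^10·[a_1, a_0]ᵀ.
T^10 = [[683, 682], [341, 342]], giving [a_11, a_10]ᵀ = [[679], [345]].

679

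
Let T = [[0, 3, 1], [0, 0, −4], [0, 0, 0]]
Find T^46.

[[0, 0, 0], [0, 0, 0], [0, 0, 0]]

T is strictly triangular, hence nilpotent: T^3 = 0, so T^46 = 0.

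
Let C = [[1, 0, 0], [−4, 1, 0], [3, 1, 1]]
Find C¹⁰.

C = I + N where N = [[0, 0, 0], [−4, 0, 0], [3, 1, 0]] is strictly lower-triangular, so N³ = 0.
(I + N)¹⁰ = I + 10·N + 45·N² = [[1, 0, 0], [−40, 1, 0], [−150, 10, 1]].

[[1, 0, 0], [−40, 1, 0], [−150, 10, 1]]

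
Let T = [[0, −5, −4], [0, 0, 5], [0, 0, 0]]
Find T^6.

[[0, 0, 0], [0, 0, 0], [0, 0, 0]]

T is strictly triangular, hence nilpotent: T^3 = 0, so T^6 = 0.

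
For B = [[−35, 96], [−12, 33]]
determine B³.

[[−251, 672], [−84, 225]]

tr B = −2 and det B = −3, so the characteristic polynomial is λ² − (−2)λ + (−3) with roots 1 and −3.
Eigenvectors give P = [[8, 3], [3, 1]] with P⁻¹ = [[−1, 3], [3, −8]], and B = P·diag(1, −3)·P⁻¹.
Then B³ = P·diag(1, −27)·P⁻¹ = [[8, −81], [3, −27]] · [[−1, 3], [3, −8]] = [[−251, 672], [−84, 225]].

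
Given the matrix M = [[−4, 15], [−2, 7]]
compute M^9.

tr M = 3 and det M = 2, so the characteristic polynomial is λ² − (3)λ + (2) with roots 1 and 2.
Eigenvectors give P = [[3, 5], [1, 2]] with P⁻¹ = [[2, −5], [−1, 3]], and M = P·diag(1, 2)·P⁻¹.
Then M^9 = P·diag(1, 512)·P⁻¹ = [[3, 2560], [1, 1024]] · [[2, −5], [−1, 3]] = [[−2554, 7665], [−1022, 3067]].

[[−2554, 7665], [−1022, 3067]]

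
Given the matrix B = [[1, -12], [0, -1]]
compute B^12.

[[1, 0], [0, 1]]

B² = I (check: tr B = 0 and det B = -1), so B^12 = I since 12 is even.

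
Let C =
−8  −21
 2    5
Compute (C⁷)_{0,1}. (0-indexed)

−2667

tr C = −3 and det C = 2, so the characteristic polynomial is λ² − (−3)λ + (2) with roots −1 and −2.
Eigenvectors give P = [[3, −7], [−1, 2]] with P⁻¹ = [[−2, −7], [−1, −3]], and C = P·diag(−1, −2)·P⁻¹.
Then C⁷ = P·diag(−1, −128)·P⁻¹ = [[−3, 896], [1, −256]] · [[−2, −7], [−1, −3]] = [[−890, −2667], [254, 761]].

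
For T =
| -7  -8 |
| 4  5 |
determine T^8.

tr T = -2 and det T = -3, so the characteristic polynomial is λ² − (-2)λ + (-3) with roots 1 and -3.
Eigenvectors give P = [[-1, -2], [1, 1]] with P⁻¹ = [[1, 2], [-1, -1]], and T = P·diag(1, -3)·P⁻¹.
Then T^8 = P·diag(1, 6561)·P⁻¹ = [[-1, -13122], [1, 6561]] · [[1, 2], [-1, -1]] = [[13121, 13120], [-6560, -6559]].

[[13121, 13120], [-6560, -6559]]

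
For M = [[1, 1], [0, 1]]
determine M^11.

[[1, 11], [0, 1]]

M = I + N where N = [[0, 1], [0, 0]] is strictly upper-triangular, so N^2 = 0.
(I + N)^11 = I + 11·N = [[1, 11], [0, 1]].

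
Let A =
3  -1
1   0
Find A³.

A² = [[8, -3], [3, -1]]
A³ = [[21, -8], [8, -3]]

[[21, -8], [8, -3]]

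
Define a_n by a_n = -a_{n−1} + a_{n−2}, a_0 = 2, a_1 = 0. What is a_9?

-42

With companion matrix C = [[-1, 1], [1, 0]], [a_n, a_{n−1}]ᵀ = C·[a_{n−1}, a_{n−2}]ᵀ, so [a_9, a_8]ᵀ = C⁸·[a_1, a_0]ᵀ.
C⁸ = [[34, -21], [-21, 13]], giving [a_9, a_8]ᵀ = [[-42], [26]].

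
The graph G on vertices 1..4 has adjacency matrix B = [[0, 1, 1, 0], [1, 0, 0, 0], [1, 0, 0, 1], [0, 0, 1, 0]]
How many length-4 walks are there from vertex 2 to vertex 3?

3

The number of length-4 walks from vertex 2 to vertex 3 is entry (2,3) of B⁴, where B is the adjacency matrix.
B² = [[2, 0, 0, 1], [0, 1, 1, 0], [0, 1, 2, 0], [1, 0, 0, 1]]
B³ = [[0, 2, 3, 0], [2, 0, 0, 1], [3, 0, 0, 2], [0, 1, 2, 0]]
B⁴ = [[5, 0, 0, 3], [0, 2, 3, 0], [0, 3, 5, 0], [3, 0, 0, 2]]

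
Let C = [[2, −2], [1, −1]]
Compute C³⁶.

C² = C (a projection; rank 1, trace 1), so C³⁶ = C.

[[2, −2], [1, −1]]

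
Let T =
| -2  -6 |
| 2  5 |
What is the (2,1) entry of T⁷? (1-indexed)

tr T = 3 and det T = 2, so the characteristic polynomial is λ² − (3)λ + (2) with roots 2 and 1.
Eigenvectors give P = [[-3, -2], [2, 1]] with P⁻¹ = [[1, 2], [-2, -3]], and T = P·diag(2, 1)·P⁻¹.
Then T⁷ = P·diag(128, 1)·P⁻¹ = [[-384, -2], [256, 1]] · [[1, 2], [-2, -3]] = [[-380, -762], [254, 509]].

254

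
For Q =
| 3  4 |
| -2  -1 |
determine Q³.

[[-13, -4], [2, -9]]

Q² = [[1, 8], [-4, -7]]
Q³ = [[-13, -4], [2, -9]]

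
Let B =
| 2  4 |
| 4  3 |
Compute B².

[[20, 20], [20, 25]]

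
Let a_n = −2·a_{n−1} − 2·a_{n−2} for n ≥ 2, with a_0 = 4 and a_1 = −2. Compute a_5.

8

With companion matrix T = [[−2, −2], [1, 0]], [a_n, a_{n−1}]ᵀ = T·[a_{n−1}, a_{n−2}]ᵀ, so [a_5, a_4]ᵀ = T⁴·[a_1, a_0]ᵀ.
T⁴ = [[−4, 0], [0, −4]], giving [a_5, a_4]ᵀ = [[8], [−16]].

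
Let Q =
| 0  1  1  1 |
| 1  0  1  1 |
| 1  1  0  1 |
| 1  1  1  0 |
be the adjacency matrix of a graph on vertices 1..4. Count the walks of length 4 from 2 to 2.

The number of length-4 walks from vertex 2 to vertex 2 is entry (2,2) of Q⁴, where Q is the adjacency matrix.
Q² = [[3, 2, 2, 2], [2, 3, 2, 2], [2, 2, 3, 2], [2, 2, 2, 3]]
Q³ = [[6, 7, 7, 7], [7, 6, 7, 7], [7, 7, 6, 7], [7, 7, 7, 6]]
Q⁴ = [[21, 20, 20, 20], [20, 21, 20, 20], [20, 20, 21, 20], [20, 20, 20, 21]]

21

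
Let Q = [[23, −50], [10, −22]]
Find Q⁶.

tr Q = 1 and det Q = −6, so the characteristic polynomial is λ² − (1)λ + (−6) with roots −2 and 3.
Eigenvectors give P = [[−2, 5], [−1, 2]] with P⁻¹ = [[2, −5], [1, −2]], and Q = P·diag(−2, 3)·P⁻¹.
Then Q⁶ = P·diag(64, 729)·P⁻¹ = [[−128, 3645], [−64, 1458]] · [[2, −5], [1, −2]] = [[3389, −6650], [1330, −2596]].

[[3389, −6650], [1330, −2596]]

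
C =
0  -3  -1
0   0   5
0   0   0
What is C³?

[[0, 0, 0], [0, 0, 0], [0, 0, 0]]

C is strictly triangular, hence nilpotent: C³ = 0, so C³ = 0.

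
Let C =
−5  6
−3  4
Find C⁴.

[[31, −30], [15, −14]]

tr C = −1 and det C = −2, so the characteristic polynomial is λ² − (−1)λ + (−2) with roots −2 and 1.
Eigenvectors give P = [[−2, −1], [−1, −1]] with P⁻¹ = [[−1, 1], [1, −2]], and C = P·diag(−2, 1)·P⁻¹.
Then C⁴ = P·diag(16, 1)·P⁻¹ = [[−32, −1], [−16, −1]] · [[−1, 1], [1, −2]] = [[31, −30], [15, −14]].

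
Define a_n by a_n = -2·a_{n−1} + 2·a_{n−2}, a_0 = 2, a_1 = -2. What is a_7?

-1136

With companion matrix A = [[-2, 2], [1, 0]], [a_n, a_{n−1}]ᵀ = A·[a_{n−1}, a_{n−2}]ᵀ, so [a_7, a_6]ᵀ = A⁶·[a_1, a_0]ᵀ.
A⁶ = [[328, -240], [-120, 88]], giving [a_7, a_6]ᵀ = [[-1136], [416]].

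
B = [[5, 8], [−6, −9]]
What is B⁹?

tr B = −4 and det B = 3, so the characteristic polynomial is λ² − (−4)λ + (3) with roots −1 and −3.
Eigenvectors give P = [[4, 1], [−3, −1]] with P⁻¹ = [[1, 1], [−3, −4]], and B = P·diag(−1, −3)·P⁻¹.
Then B⁹ = P·diag(−1, −19683)·P⁻¹ = [[−4, −19683], [3, 19683]] · [[1, 1], [−3, −4]] = [[59045, 78728], [−59046, −78729]].

[[59045, 78728], [−59046, −78729]]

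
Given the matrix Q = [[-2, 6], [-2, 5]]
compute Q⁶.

[[-188, 378], [-126, 253]]

tr Q = 3 and det Q = 2, so the characteristic polynomial is λ² − (3)λ + (2) with roots 1 and 2.
Eigenvectors give P = [[-2, -3], [-1, -2]] with P⁻¹ = [[-2, 3], [1, -2]], and Q = P·diag(1, 2)·P⁻¹.
Then Q⁶ = P·diag(1, 64)·P⁻¹ = [[-2, -192], [-1, -128]] · [[-2, 3], [1, -2]] = [[-188, 378], [-126, 253]].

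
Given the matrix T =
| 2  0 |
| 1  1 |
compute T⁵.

[[32, 0], [31, 1]]

tr T = 3 and det T = 2, so the characteristic polynomial is λ² − (3)λ + (2) with roots 2 and 1.
Eigenvectors give P = [[1, 0], [1, −1]] with P⁻¹ = [[1, 0], [1, −1]], and T = P·diag(2, 1)·P⁻¹.
Then T⁵ = P·diag(32, 1)·P⁻¹ = [[32, 0], [32, −1]] · [[1, 0], [1, −1]] = [[32, 0], [31, 1]].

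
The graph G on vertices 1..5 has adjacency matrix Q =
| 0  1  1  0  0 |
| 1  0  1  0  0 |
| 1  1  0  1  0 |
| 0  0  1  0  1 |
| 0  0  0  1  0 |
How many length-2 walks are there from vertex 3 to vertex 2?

1

The number of length-2 walks from vertex 3 to vertex 2 is entry (3,2) of Q², where Q is the adjacency matrix.
Q² = [[2, 1, 1, 1, 0], [1, 2, 1, 1, 0], [1, 1, 3, 0, 1], [1, 1, 0, 2, 0], [0, 0, 1, 0, 1]]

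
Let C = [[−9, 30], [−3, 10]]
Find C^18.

[[−9, 30], [−3, 10]]

C² = C (a projection; rank 1, trace 1), so C^18 = C.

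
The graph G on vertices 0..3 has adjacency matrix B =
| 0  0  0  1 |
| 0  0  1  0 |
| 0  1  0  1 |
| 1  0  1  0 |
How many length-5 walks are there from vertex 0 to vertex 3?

5

The number of length-5 walks from vertex 0 to vertex 3 is entry (0,3) of B⁵, where B is the adjacency matrix.
B² = [[1, 0, 1, 0], [0, 1, 0, 1], [1, 0, 2, 0], [0, 1, 0, 2]]
B³ = [[0, 1, 0, 2], [1, 0, 2, 0], [0, 2, 0, 3], [2, 0, 3, 0]]
B⁴ = [[2, 0, 3, 0], [0, 2, 0, 3], [3, 0, 5, 0], [0, 3, 0, 5]]
B⁵ = [[0, 3, 0, 5], [3, 0, 5, 0], [0, 5, 0, 8], [5, 0, 8, 0]]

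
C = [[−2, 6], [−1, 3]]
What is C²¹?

C² = C (a projection; rank 1, trace 1), so C²¹ = C.

[[−2, 6], [−1, 3]]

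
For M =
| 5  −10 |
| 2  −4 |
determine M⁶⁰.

M² = M (a projection; rank 1, trace 1), so M⁶⁰ = M.

[[5, −10], [2, −4]]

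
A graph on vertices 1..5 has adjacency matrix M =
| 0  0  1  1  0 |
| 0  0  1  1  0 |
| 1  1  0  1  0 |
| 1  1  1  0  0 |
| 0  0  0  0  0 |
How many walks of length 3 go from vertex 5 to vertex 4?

0

The number of length-3 walks from vertex 5 to vertex 4 is entry (5,4) of M³, where M is the adjacency matrix.
M² = [[2, 2, 1, 1, 0], [2, 2, 1, 1, 0], [1, 1, 3, 2, 0], [1, 1, 2, 3, 0], [0, 0, 0, 0, 0]]
M³ = [[2, 2, 5, 5, 0], [2, 2, 5, 5, 0], [5, 5, 4, 5, 0], [5, 5, 5, 4, 0], [0, 0, 0, 0, 0]]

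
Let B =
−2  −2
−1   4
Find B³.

[[−8, −28], [−14, 76]]

B² = [[6, −4], [−2, 18]]
B³ = [[−8, −28], [−14, 76]]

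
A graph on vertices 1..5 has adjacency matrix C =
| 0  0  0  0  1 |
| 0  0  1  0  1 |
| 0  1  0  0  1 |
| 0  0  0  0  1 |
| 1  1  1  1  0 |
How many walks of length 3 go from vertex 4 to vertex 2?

1

The number of length-3 walks from vertex 4 to vertex 2 is entry (4,2) of C^3, where C is the adjacency matrix.
C^2 = [[1, 1, 1, 1, 0], [1, 2, 1, 1, 1], [1, 1, 2, 1, 1], [1, 1, 1, 1, 0], [0, 1, 1, 0, 4]]
C^3 = [[0, 1, 1, 0, 4], [1, 2, 3, 1, 5], [1, 3, 2, 1, 5], [0, 1, 1, 0, 4], [4, 5, 5, 4, 2]]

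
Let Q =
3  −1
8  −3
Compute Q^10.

[[1, 0], [0, 1]]

Q² = I (check: tr Q = 0 and det Q = −1), so Q^10 = I since 10 is even.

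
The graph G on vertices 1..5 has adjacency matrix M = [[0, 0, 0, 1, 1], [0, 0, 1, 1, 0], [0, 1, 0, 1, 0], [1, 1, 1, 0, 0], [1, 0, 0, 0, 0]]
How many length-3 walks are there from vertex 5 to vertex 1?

2

The number of length-3 walks from vertex 5 to vertex 1 is entry (5,1) of M³, where M is the adjacency matrix.
M² = [[2, 1, 1, 0, 0], [1, 2, 1, 1, 0], [1, 1, 2, 1, 0], [0, 1, 1, 3, 1], [0, 0, 0, 1, 1]]
M³ = [[0, 1, 1, 4, 2], [1, 2, 3, 4, 1], [1, 3, 2, 4, 1], [4, 4, 4, 2, 0], [2, 1, 1, 0, 0]]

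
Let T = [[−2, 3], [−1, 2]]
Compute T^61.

[[−2, 3], [−1, 2]]

T² = I (check: tr T = 0 and det T = −1), so T^61 = T since 61 is odd.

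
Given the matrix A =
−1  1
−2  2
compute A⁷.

[[−1, 1], [−2, 2]]

A² = A (a projection; rank 1, trace 1), so A⁷ = A.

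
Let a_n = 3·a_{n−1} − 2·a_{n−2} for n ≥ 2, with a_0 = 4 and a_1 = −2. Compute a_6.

−374

With companion matrix A = [[3, −2], [1, 0]], [a_n, a_{n−1}]ᵀ = A·[a_{n−1}, a_{n−2}]ᵀ, so [a_6, a_5]ᵀ = A⁵·[a_1, a_0]ᵀ.
A⁵ = [[63, −62], [31, −30]], giving [a_6, a_5]ᵀ = [[−374], [−182]].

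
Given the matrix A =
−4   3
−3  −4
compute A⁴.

[[−527, −336], [336, −527]]

A² = [[7, −24], [24, 7]]
A³ = [[44, 117], [−117, 44]]
A⁴ = [[−527, −336], [336, −527]]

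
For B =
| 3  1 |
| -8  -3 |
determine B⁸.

B² = I (check: tr B = 0 and det B = -1), so B⁸ = I since 8 is even.

[[1, 0], [0, 1]]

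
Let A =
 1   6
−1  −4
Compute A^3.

[[13, 42], [−7, −22]]

tr A = −3 and det A = 2, so the characteristic polynomial is λ² − (−3)λ + (2) with roots −2 and −1.
Eigenvectors give P = [[−2, 3], [1, −1]] with P⁻¹ = [[1, 3], [1, 2]], and A = P·diag(−2, −1)·P⁻¹.
Then A^3 = P·diag(−8, −1)·P⁻¹ = [[16, −3], [−8, 1]] · [[1, 3], [1, 2]] = [[13, 42], [−7, −22]].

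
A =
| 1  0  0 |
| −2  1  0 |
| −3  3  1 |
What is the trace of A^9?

A = I + N where N = [[0, 0, 0], [−2, 0, 0], [−3, 3, 0]] is strictly lower-triangular, so N^3 = 0.
(I + N)^9 = I + 9·N + 36·N^2 = [[1, 0, 0], [−18, 1, 0], [−243, 27, 1]].

3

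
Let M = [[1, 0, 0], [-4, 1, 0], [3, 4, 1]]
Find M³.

[[1, 0, 0], [-12, 1, 0], [-39, 12, 1]]

M = I + N where N = [[0, 0, 0], [-4, 0, 0], [3, 4, 0]] is strictly lower-triangular, so N³ = 0.
(I + N)³ = I + 3·N + 3·N² = [[1, 0, 0], [-12, 1, 0], [-39, 12, 1]].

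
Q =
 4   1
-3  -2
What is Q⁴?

Q² = [[13, 2], [-6, 1]]
Q³ = [[46, 9], [-27, -8]]
Q⁴ = [[157, 28], [-84, -11]]

[[157, 28], [-84, -11]]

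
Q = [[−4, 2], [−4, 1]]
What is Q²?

[[8, −6], [12, −7]]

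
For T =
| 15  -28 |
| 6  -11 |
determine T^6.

tr T = 4 and det T = 3, so the characteristic polynomial is λ² − (4)λ + (3) with roots 3 and 1.
Eigenvectors give P = [[-7, -2], [-3, -1]] with P⁻¹ = [[-1, 2], [3, -7]], and T = P·diag(3, 1)·P⁻¹.
Then T^6 = P·diag(729, 1)·P⁻¹ = [[-5103, -2], [-2187, -1]] · [[-1, 2], [3, -7]] = [[5097, -10192], [2184, -4367]].

[[5097, -10192], [2184, -4367]]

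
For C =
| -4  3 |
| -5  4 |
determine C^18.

[[1, 0], [0, 1]]

C² = I (check: tr C = 0 and det C = -1), so C^18 = I since 18 is even.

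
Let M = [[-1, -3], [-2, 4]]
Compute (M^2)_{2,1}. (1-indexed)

-6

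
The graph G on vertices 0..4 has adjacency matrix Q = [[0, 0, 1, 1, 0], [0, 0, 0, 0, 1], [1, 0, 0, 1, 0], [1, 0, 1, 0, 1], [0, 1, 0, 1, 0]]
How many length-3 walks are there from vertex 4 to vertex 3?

4

The number of length-3 walks from vertex 4 to vertex 3 is entry (4,3) of Q³, where Q is the adjacency matrix.
Q² = [[2, 0, 1, 1, 1], [0, 1, 0, 1, 0], [1, 0, 2, 1, 1], [1, 1, 1, 3, 0], [1, 0, 1, 0, 2]]
Q³ = [[2, 1, 3, 4, 1], [1, 0, 1, 0, 2], [3, 1, 2, 4, 1], [4, 0, 4, 2, 4], [1, 2, 1, 4, 0]]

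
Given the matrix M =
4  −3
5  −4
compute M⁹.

[[4, −3], [5, −4]]

M² = I (check: tr M = 0 and det M = −1), so M⁹ = M since 9 is odd.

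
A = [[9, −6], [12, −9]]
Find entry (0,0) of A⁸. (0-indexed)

tr A = 0 and det A = −9, so the characteristic polynomial is λ² − (0)λ + (−9) with roots 3 and −3.
Eigenvectors give P = [[1, −1], [1, −2]] with P⁻¹ = [[2, −1], [1, −1]], and A = P·diag(3, −3)·P⁻¹.
Then A⁸ = P·diag(6561, 6561)·P⁻¹ = [[6561, −6561], [6561, −13122]] · [[2, −1], [1, −1]] = [[6561, 0], [0, 6561]].

6561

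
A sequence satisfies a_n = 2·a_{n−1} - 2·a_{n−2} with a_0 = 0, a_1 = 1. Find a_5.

With companion matrix Q = [[2, -2], [1, 0]], [a_n, a_{n−1}]ᵀ = Q·[a_{n−1}, a_{n−2}]ᵀ, so [a_5, a_4]ᵀ = Q^4·[a_1, a_0]ᵀ.
Q^4 = [[-4, 0], [0, -4]], giving [a_5, a_4]ᵀ = [[-4], [0]].

-4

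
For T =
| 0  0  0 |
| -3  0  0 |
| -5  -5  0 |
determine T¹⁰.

[[0, 0, 0], [0, 0, 0], [0, 0, 0]]

T is strictly triangular, hence nilpotent: T³ = 0, so T¹⁰ = 0.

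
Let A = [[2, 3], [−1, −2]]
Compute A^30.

[[1, 0], [0, 1]]

A² = I (check: tr A = 0 and det A = −1), so A^30 = I since 30 is even.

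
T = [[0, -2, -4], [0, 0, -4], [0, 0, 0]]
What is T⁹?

T is strictly triangular, hence nilpotent: T³ = 0, so T⁹ = 0.

[[0, 0, 0], [0, 0, 0], [0, 0, 0]]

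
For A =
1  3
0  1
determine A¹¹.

A = I + N where N = [[0, 3], [0, 0]] is strictly upper-triangular, so N² = 0.
(I + N)¹¹ = I + 11·N = [[1, 33], [0, 1]].

[[1, 33], [0, 1]]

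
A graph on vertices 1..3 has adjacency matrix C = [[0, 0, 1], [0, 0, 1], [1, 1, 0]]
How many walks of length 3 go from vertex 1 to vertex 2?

0

The number of length-3 walks from vertex 1 to vertex 2 is entry (1,2) of C³, where C is the adjacency matrix.
C² = [[1, 1, 0], [1, 1, 0], [0, 0, 2]]
C³ = [[0, 0, 2], [0, 0, 2], [2, 2, 0]]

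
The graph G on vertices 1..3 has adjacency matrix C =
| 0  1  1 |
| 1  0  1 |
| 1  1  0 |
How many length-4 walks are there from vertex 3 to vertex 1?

The number of length-4 walks from vertex 3 to vertex 1 is entry (3,1) of C⁴, where C is the adjacency matrix.
C² = [[2, 1, 1], [1, 2, 1], [1, 1, 2]]
C³ = [[2, 3, 3], [3, 2, 3], [3, 3, 2]]
C⁴ = [[6, 5, 5], [5, 6, 5], [5, 5, 6]]

5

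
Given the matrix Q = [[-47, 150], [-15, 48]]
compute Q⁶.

[[-5921, 19950], [-1995, 6714]]

tr Q = 1 and det Q = -6, so the characteristic polynomial is λ² − (1)λ + (-6) with roots 3 and -2.
Eigenvectors give P = [[3, 10], [1, 3]] with P⁻¹ = [[-3, 10], [1, -3]], and Q = P·diag(3, -2)·P⁻¹.
Then Q⁶ = P·diag(729, 64)·P⁻¹ = [[2187, 640], [729, 192]] · [[-3, 10], [1, -3]] = [[-5921, 19950], [-1995, 6714]].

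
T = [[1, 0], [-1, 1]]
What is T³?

[[1, 0], [-3, 1]]

T = I + N where N = [[0, 0], [-1, 0]] is strictly lower-triangular, so N² = 0.
(I + N)³ = I + 3·N = [[1, 0], [-3, 1]].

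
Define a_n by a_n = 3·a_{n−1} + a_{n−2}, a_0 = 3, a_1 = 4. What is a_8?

With companion matrix T = [[3, 1], [1, 0]], [a_n, a_{n−1}]ᵀ = T·[a_{n−1}, a_{n−2}]ᵀ, so [a_8, a_7]ᵀ = T⁷·[a_1, a_0]ᵀ.
T⁷ = [[3927, 1189], [1189, 360]], giving [a_8, a_7]ᵀ = [[19275], [5836]].

19275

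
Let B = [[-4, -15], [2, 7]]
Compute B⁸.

[[-1274, -3825], [510, 1531]]

tr B = 3 and det B = 2, so the characteristic polynomial is λ² − (3)λ + (2) with roots 1 and 2.
Eigenvectors give P = [[-3, -5], [1, 2]] with P⁻¹ = [[-2, -5], [1, 3]], and B = P·diag(1, 2)·P⁻¹.
Then B⁸ = P·diag(1, 256)·P⁻¹ = [[-3, -1280], [1, 512]] · [[-2, -5], [1, 3]] = [[-1274, -3825], [510, 1531]].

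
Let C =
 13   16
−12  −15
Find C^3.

tr C = −2 and det C = −3, so the characteristic polynomial is λ² − (−2)λ + (−3) with roots −3 and 1.
Eigenvectors give P = [[−1, 4], [1, −3]] with P⁻¹ = [[3, 4], [1, 1]], and C = P·diag(−3, 1)·P⁻¹.
Then C^3 = P·diag(−27, 1)·P⁻¹ = [[27, 4], [−27, −3]] · [[3, 4], [1, 1]] = [[85, 112], [−84, −111]].

[[85, 112], [−84, −111]]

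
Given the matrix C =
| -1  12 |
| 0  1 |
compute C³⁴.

C² = I (check: tr C = 0 and det C = -1), so C³⁴ = I since 34 is even.

[[1, 0], [0, 1]]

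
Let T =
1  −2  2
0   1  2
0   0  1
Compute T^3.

T = I + N where N = [[0, −2, 2], [0, 0, 2], [0, 0, 0]] is strictly upper-triangular, so N^3 = 0.
(I + N)^3 = I + 3·N + 3·N^2 = [[1, −6, −6], [0, 1, 6], [0, 0, 1]].

[[1, −6, −6], [0, 1, 6], [0, 0, 1]]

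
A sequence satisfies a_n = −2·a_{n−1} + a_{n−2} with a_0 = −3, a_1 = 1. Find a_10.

With companion matrix B = [[−2, 1], [1, 0]], [a_n, a_{n−1}]ᵀ = B·[a_{n−1}, a_{n−2}]ᵀ, so [a_10, a_9]ᵀ = B^9·[a_1, a_0]ᵀ.
B^9 = [[−2378, 985], [985, −408]], giving [a_10, a_9]ᵀ = [[−5333], [2209]].

−5333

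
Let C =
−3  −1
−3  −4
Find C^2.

[[12, 7], [21, 19]]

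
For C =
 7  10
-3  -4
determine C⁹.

tr C = 3 and det C = 2, so the characteristic polynomial is λ² − (3)λ + (2) with roots 1 and 2.
Eigenvectors give P = [[5, 2], [-3, -1]] with P⁻¹ = [[-1, -2], [3, 5]], and C = P·diag(1, 2)·P⁻¹.
Then C⁹ = P·diag(1, 512)·P⁻¹ = [[5, 1024], [-3, -512]] · [[-1, -2], [3, 5]] = [[3067, 5110], [-1533, -2554]].

[[3067, 5110], [-1533, -2554]]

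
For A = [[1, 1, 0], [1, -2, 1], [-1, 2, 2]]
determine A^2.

[[2, -1, 1], [-2, 7, 0], [-1, -1, 6]]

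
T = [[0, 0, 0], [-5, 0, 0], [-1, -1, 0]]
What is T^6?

T is strictly triangular, hence nilpotent: T^3 = 0, so T^6 = 0.

[[0, 0, 0], [0, 0, 0], [0, 0, 0]]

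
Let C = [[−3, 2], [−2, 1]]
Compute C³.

[[−7, 6], [−6, 5]]

C² = [[5, −4], [4, −3]]
C³ = [[−7, 6], [−6, 5]]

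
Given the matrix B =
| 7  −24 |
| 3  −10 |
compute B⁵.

tr B = −3 and det B = 2, so the characteristic polynomial is λ² − (−3)λ + (2) with roots −2 and −1.
Eigenvectors give P = [[8, 3], [3, 1]] with P⁻¹ = [[−1, 3], [3, −8]], and B = P·diag(−2, −1)·P⁻¹.
Then B⁵ = P·diag(−32, −1)·P⁻¹ = [[−256, −3], [−96, −1]] · [[−1, 3], [3, −8]] = [[247, −744], [93, −280]].

[[247, −744], [93, −280]]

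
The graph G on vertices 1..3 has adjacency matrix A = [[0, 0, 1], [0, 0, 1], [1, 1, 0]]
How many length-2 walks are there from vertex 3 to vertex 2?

The number of length-2 walks from vertex 3 to vertex 2 is entry (3,2) of A^2, where A is the adjacency matrix.
A^2 = [[1, 1, 0], [1, 1, 0], [0, 0, 2]]

0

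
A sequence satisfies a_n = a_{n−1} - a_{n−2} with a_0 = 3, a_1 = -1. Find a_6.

With companion matrix Q = [[1, -1], [1, 0]], [a_n, a_{n−1}]ᵀ = Q·[a_{n−1}, a_{n−2}]ᵀ, so [a_6, a_5]ᵀ = Q⁵·[a_1, a_0]ᵀ.
Q⁵ = [[0, 1], [-1, 1]], giving [a_6, a_5]ᵀ = [[3], [4]].

3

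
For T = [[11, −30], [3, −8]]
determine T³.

tr T = 3 and det T = 2, so the characteristic polynomial is λ² − (3)λ + (2) with roots 1 and 2.
Eigenvectors give P = [[−3, −10], [−1, −3]] with P⁻¹ = [[3, −10], [−1, 3]], and T = P·diag(1, 2)·P⁻¹.
Then T³ = P·diag(1, 8)·P⁻¹ = [[−3, −80], [−1, −24]] · [[3, −10], [−1, 3]] = [[71, −210], [21, −62]].

[[71, −210], [21, −62]]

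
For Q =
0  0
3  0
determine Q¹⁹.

[[0, 0], [0, 0]]

Q is strictly triangular, hence nilpotent: Q² = 0, so Q¹⁹ = 0.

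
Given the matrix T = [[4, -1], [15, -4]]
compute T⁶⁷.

[[4, -1], [15, -4]]

T² = I (check: tr T = 0 and det T = -1), so T⁶⁷ = T since 67 is odd.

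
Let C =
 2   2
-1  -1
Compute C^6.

C² = C (a projection; rank 1, trace 1), so C^6 = C.

[[2, 2], [-1, -1]]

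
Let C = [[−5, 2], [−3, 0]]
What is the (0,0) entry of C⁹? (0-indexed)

−58025

tr C = −5 and det C = 6, so the characteristic polynomial is λ² − (−5)λ + (6) with roots −3 and −2.
Eigenvectors give P = [[−1, −2], [−1, −3]] with P⁻¹ = [[−3, 2], [1, −1]], and C = P·diag(−3, −2)·P⁻¹.
Then C⁹ = P·diag(−19683, −512)·P⁻¹ = [[19683, 1024], [19683, 1536]] · [[−3, 2], [1, −1]] = [[−58025, 38342], [−57513, 37830]].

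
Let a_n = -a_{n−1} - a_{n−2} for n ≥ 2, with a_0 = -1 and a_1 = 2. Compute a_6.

With companion matrix Q = [[-1, -1], [1, 0]], [a_n, a_{n−1}]ᵀ = Q·[a_{n−1}, a_{n−2}]ᵀ, so [a_6, a_5]ᵀ = Q⁵·[a_1, a_0]ᵀ.
Q⁵ = [[0, 1], [-1, -1]], giving [a_6, a_5]ᵀ = [[-1], [-1]].

-1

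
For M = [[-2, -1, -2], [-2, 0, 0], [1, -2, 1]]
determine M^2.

[[4, 6, 2], [4, 2, 4], [3, -3, -1]]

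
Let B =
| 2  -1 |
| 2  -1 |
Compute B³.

[[2, -1], [2, -1]]

B² = B (a projection; rank 1, trace 1), so B³ = B.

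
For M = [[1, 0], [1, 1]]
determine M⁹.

[[1, 0], [9, 1]]

M = I + N where N = [[0, 0], [1, 0]] is strictly lower-triangular, so N² = 0.
(I + N)⁹ = I + 9·N = [[1, 0], [9, 1]].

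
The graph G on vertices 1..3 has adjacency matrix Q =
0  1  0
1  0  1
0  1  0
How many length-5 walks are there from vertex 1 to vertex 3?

The number of length-5 walks from vertex 1 to vertex 3 is entry (1,3) of Q⁵, where Q is the adjacency matrix.
Q² = [[1, 0, 1], [0, 2, 0], [1, 0, 1]]
Q³ = [[0, 2, 0], [2, 0, 2], [0, 2, 0]]
Q⁴ = [[2, 0, 2], [0, 4, 0], [2, 0, 2]]
Q⁵ = [[0, 4, 0], [4, 0, 4], [0, 4, 0]]

0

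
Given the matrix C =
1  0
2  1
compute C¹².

[[1, 0], [24, 1]]

C = I + N where N = [[0, 0], [2, 0]] is strictly lower-triangular, so N² = 0.
(I + N)¹² = I + 12·N = [[1, 0], [24, 1]].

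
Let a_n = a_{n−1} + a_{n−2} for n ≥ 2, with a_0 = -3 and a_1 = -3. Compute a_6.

With companion matrix Q = [[1, 1], [1, 0]], [a_n, a_{n−1}]ᵀ = Q·[a_{n−1}, a_{n−2}]ᵀ, so [a_6, a_5]ᵀ = Q⁵·[a_1, a_0]ᵀ.
Q⁵ = [[8, 5], [5, 3]], giving [a_6, a_5]ᵀ = [[-39], [-24]].

-39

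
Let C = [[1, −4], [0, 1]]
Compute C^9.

[[1, −36], [0, 1]]

C = I + N where N = [[0, −4], [0, 0]] is strictly upper-triangular, so N^2 = 0.
(I + N)^9 = I + 9·N = [[1, −36], [0, 1]].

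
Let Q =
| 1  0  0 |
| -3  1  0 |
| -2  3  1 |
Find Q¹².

Q = I + N where N = [[0, 0, 0], [-3, 0, 0], [-2, 3, 0]] is strictly lower-triangular, so N³ = 0.
(I + N)¹² = I + 12·N + 66·N² = [[1, 0, 0], [-36, 1, 0], [-618, 36, 1]].

[[1, 0, 0], [-36, 1, 0], [-618, 36, 1]]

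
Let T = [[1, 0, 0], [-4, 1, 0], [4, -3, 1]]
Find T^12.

T = I + N where N = [[0, 0, 0], [-4, 0, 0], [4, -3, 0]] is strictly lower-triangular, so N^3 = 0.
(I + N)^12 = I + 12·N + 66·N^2 = [[1, 0, 0], [-48, 1, 0], [840, -36, 1]].

[[1, 0, 0], [-48, 1, 0], [840, -36, 1]]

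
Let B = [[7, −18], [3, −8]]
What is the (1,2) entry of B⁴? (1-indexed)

90

tr B = −1 and det B = −2, so the characteristic polynomial is λ² − (−1)λ + (−2) with roots 1 and −2.
Eigenvectors give P = [[3, −2], [1, −1]] with P⁻¹ = [[1, −2], [1, −3]], and B = P·diag(1, −2)·P⁻¹.
Then B⁴ = P·diag(1, 16)·P⁻¹ = [[3, −32], [1, −16]] · [[1, −2], [1, −3]] = [[−29, 90], [−15, 46]].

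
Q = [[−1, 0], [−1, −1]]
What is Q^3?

Q^2 = [[1, 0], [2, 1]]
Q^3 = [[−1, 0], [−3, −1]]

[[−1, 0], [−3, −1]]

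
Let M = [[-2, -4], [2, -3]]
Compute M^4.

[[-184, -60], [30, -199]]

M^2 = [[-4, 20], [-10, 1]]
M^3 = [[48, -44], [22, 37]]
M^4 = [[-184, -60], [30, -199]]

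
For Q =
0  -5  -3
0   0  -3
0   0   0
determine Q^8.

Q is strictly triangular, hence nilpotent: Q^3 = 0, so Q^8 = 0.

[[0, 0, 0], [0, 0, 0], [0, 0, 0]]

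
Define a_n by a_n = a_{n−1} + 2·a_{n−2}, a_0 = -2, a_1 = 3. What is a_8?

83

With companion matrix C = [[1, 2], [1, 0]], [a_n, a_{n−1}]ᵀ = C·[a_{n−1}, a_{n−2}]ᵀ, so [a_8, a_7]ᵀ = C⁷·[a_1, a_0]ᵀ.
C⁷ = [[85, 86], [43, 42]], giving [a_8, a_7]ᵀ = [[83], [45]].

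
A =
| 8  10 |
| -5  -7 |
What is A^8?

[[12866, 12610], [-6305, -6049]]

tr A = 1 and det A = -6, so the characteristic polynomial is λ² − (1)λ + (-6) with roots 3 and -2.
Eigenvectors give P = [[2, -1], [-1, 1]] with P⁻¹ = [[1, 1], [1, 2]], and A = P·diag(3, -2)·P⁻¹.
Then A^8 = P·diag(6561, 256)·P⁻¹ = [[13122, -256], [-6561, 256]] · [[1, 1], [1, 2]] = [[12866, 12610], [-6305, -6049]].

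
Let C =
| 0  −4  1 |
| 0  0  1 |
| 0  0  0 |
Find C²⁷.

[[0, 0, 0], [0, 0, 0], [0, 0, 0]]

C is strictly triangular, hence nilpotent: C³ = 0, so C²⁷ = 0.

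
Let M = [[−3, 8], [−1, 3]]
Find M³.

M² = I (check: tr M = 0 and det M = −1), so M³ = M since 3 is odd.

[[−3, 8], [−1, 3]]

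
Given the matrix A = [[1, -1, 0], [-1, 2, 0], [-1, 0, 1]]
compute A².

[[2, -3, 0], [-3, 5, 0], [-2, 1, 1]]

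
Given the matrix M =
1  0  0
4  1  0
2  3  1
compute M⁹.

M = I + N where N = [[0, 0, 0], [4, 0, 0], [2, 3, 0]] is strictly lower-triangular, so N³ = 0.
(I + N)⁹ = I + 9·N + 36·N² = [[1, 0, 0], [36, 1, 0], [450, 27, 1]].

[[1, 0, 0], [36, 1, 0], [450, 27, 1]]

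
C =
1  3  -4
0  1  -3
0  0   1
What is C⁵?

[[1, 15, -110], [0, 1, -15], [0, 0, 1]]

C = I + N where N = [[0, 3, -4], [0, 0, -3], [0, 0, 0]] is strictly upper-triangular, so N³ = 0.
(I + N)⁵ = I + 5·N + 10·N² = [[1, 15, -110], [0, 1, -15], [0, 0, 1]].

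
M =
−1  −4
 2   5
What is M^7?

[[−2185, −4372], [2186, 4373]]

tr M = 4 and det M = 3, so the characteristic polynomial is λ² − (4)λ + (3) with roots 3 and 1.
Eigenvectors give P = [[−1, 2], [1, −1]] with P⁻¹ = [[1, 2], [1, 1]], and M = P·diag(3, 1)·P⁻¹.
Then M^7 = P·diag(2187, 1)·P⁻¹ = [[−2187, 2], [2187, −1]] · [[1, 2], [1, 1]] = [[−2185, −4372], [2186, 4373]].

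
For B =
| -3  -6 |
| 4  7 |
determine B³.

tr B = 4 and det B = 3, so the characteristic polynomial is λ² − (4)λ + (3) with roots 3 and 1.
Eigenvectors give P = [[-1, -3], [1, 2]] with P⁻¹ = [[2, 3], [-1, -1]], and B = P·diag(3, 1)·P⁻¹.
Then B³ = P·diag(27, 1)·P⁻¹ = [[-27, -3], [27, 2]] · [[2, 3], [-1, -1]] = [[-51, -78], [52, 79]].

[[-51, -78], [52, 79]]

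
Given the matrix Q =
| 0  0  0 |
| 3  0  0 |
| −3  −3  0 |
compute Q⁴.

Q is strictly triangular, hence nilpotent: Q³ = 0, so Q⁴ = 0.

[[0, 0, 0], [0, 0, 0], [0, 0, 0]]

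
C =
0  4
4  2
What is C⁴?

[[320, 288], [288, 464]]

C² = [[16, 8], [8, 20]]
C³ = [[32, 80], [80, 72]]
C⁴ = [[320, 288], [288, 464]]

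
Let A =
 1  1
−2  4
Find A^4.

[[−49, 65], [−130, 146]]

tr A = 5 and det A = 6, so the characteristic polynomial is λ² − (5)λ + (6) with roots 2 and 3.
Eigenvectors give P = [[1, −1], [1, −2]] with P⁻¹ = [[2, −1], [1, −1]], and A = P·diag(2, 3)·P⁻¹.
Then A^4 = P·diag(16, 81)·P⁻¹ = [[16, −81], [16, −162]] · [[2, −1], [1, −1]] = [[−49, 65], [−130, 146]].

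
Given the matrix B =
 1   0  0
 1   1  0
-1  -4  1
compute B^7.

B = I + N where N = [[0, 0, 0], [1, 0, 0], [-1, -4, 0]] is strictly lower-triangular, so N^3 = 0.
(I + N)^7 = I + 7·N + 21·N^2 = [[1, 0, 0], [7, 1, 0], [-91, -28, 1]].

[[1, 0, 0], [7, 1, 0], [-91, -28, 1]]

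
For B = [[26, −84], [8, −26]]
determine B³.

[[104, −336], [32, −104]]

tr B = 0 and det B = −4, so the characteristic polynomial is λ² − (0)λ + (−4) with roots 2 and −2.
Eigenvectors give P = [[7, −3], [2, −1]] with P⁻¹ = [[1, −3], [2, −7]], and B = P·diag(2, −2)·P⁻¹.
Then B³ = P·diag(8, −8)·P⁻¹ = [[56, 24], [16, 8]] · [[1, −3], [2, −7]] = [[104, −336], [32, −104]].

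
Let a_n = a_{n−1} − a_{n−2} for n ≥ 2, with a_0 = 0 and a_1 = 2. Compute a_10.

−2

With companion matrix C = [[1, −1], [1, 0]], [a_n, a_{n−1}]ᵀ = C·[a_{n−1}, a_{n−2}]ᵀ, so [a_10, a_9]ᵀ = C⁹·[a_1, a_0]ᵀ.
C⁹ = [[−1, 0], [0, −1]], giving [a_10, a_9]ᵀ = [[−2], [0]].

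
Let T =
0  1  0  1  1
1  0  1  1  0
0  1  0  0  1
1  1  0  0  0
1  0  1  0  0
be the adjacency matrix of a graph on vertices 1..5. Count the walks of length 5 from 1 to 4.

22

The number of length-5 walks from vertex 1 to vertex 4 is entry (1,4) of T⁵, where T is the adjacency matrix.
T² = [[3, 1, 2, 1, 0], [1, 3, 0, 1, 2], [2, 0, 2, 1, 0], [1, 1, 1, 2, 1], [0, 2, 0, 1, 2]]
T³ = [[2, 6, 1, 4, 5], [6, 2, 5, 4, 1], [1, 5, 0, 2, 4], [4, 4, 2, 2, 2], [5, 1, 4, 2, 0]]
T⁴ = [[15, 7, 11, 8, 3], [7, 15, 3, 8, 11], [11, 3, 9, 6, 1], [8, 8, 6, 8, 6], [3, 11, 1, 6, 9]]
T⁵ = [[18, 34, 10, 22, 26], [34, 18, 26, 22, 10], [10, 26, 4, 14, 20], [22, 22, 14, 16, 14], [26, 10, 20, 14, 4]]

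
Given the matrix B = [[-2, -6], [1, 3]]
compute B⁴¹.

B² = B (a projection; rank 1, trace 1), so B⁴¹ = B.

[[-2, -6], [1, 3]]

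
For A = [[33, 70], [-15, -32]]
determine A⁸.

tr A = 1 and det A = -6, so the characteristic polynomial is λ² − (1)λ + (-6) with roots 3 and -2.
Eigenvectors give P = [[7, 2], [-3, -1]] with P⁻¹ = [[1, 2], [-3, -7]], and A = P·diag(3, -2)·P⁻¹.
Then A⁸ = P·diag(6561, 256)·P⁻¹ = [[45927, 512], [-19683, -256]] · [[1, 2], [-3, -7]] = [[44391, 88270], [-18915, -37574]].

[[44391, 88270], [-18915, -37574]]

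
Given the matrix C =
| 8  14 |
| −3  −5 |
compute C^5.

tr C = 3 and det C = 2, so the characteristic polynomial is λ² − (3)λ + (2) with roots 1 and 2.
Eigenvectors give P = [[−2, 7], [1, −3]] with P⁻¹ = [[3, 7], [1, 2]], and C = P·diag(1, 2)·P⁻¹.
Then C^5 = P·diag(1, 32)·P⁻¹ = [[−2, 224], [1, −96]] · [[3, 7], [1, 2]] = [[218, 434], [−93, −185]].

[[218, 434], [−93, −185]]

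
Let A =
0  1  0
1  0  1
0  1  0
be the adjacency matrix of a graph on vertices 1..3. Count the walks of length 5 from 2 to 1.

4

The number of length-5 walks from vertex 2 to vertex 1 is entry (2,1) of A^5, where A is the adjacency matrix.
A^2 = [[1, 0, 1], [0, 2, 0], [1, 0, 1]]
A^3 = [[0, 2, 0], [2, 0, 2], [0, 2, 0]]
A^4 = [[2, 0, 2], [0, 4, 0], [2, 0, 2]]
A^5 = [[0, 4, 0], [4, 0, 4], [0, 4, 0]]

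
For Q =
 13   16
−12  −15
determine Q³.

[[85, 112], [−84, −111]]

tr Q = −2 and det Q = −3, so the characteristic polynomial is λ² − (−2)λ + (−3) with roots 1 and −3.
Eigenvectors give P = [[4, −1], [−3, 1]] with P⁻¹ = [[1, 1], [3, 4]], and Q = P·diag(1, −3)·P⁻¹.
Then Q³ = P·diag(1, −27)·P⁻¹ = [[4, 27], [−3, −27]] · [[1, 1], [3, 4]] = [[85, 112], [−84, −111]].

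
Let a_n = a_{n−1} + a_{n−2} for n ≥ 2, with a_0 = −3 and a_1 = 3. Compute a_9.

With companion matrix M = [[1, 1], [1, 0]], [a_n, a_{n−1}]ᵀ = M·[a_{n−1}, a_{n−2}]ᵀ, so [a_9, a_8]ᵀ = M^8·[a_1, a_0]ᵀ.
M^8 = [[34, 21], [21, 13]], giving [a_9, a_8]ᵀ = [[39], [24]].

39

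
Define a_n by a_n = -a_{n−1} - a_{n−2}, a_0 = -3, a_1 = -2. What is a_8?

5

With companion matrix A = [[-1, -1], [1, 0]], [a_n, a_{n−1}]ᵀ = A·[a_{n−1}, a_{n−2}]ᵀ, so [a_8, a_7]ᵀ = A⁷·[a_1, a_0]ᵀ.
A⁷ = [[-1, -1], [1, 0]], giving [a_8, a_7]ᵀ = [[5], [-2]].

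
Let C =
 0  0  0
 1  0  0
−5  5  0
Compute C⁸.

C is strictly triangular, hence nilpotent: C³ = 0, so C⁸ = 0.

[[0, 0, 0], [0, 0, 0], [0, 0, 0]]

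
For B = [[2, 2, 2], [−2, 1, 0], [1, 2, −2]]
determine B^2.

[[2, 10, 0], [−6, −3, −4], [−4, 0, 6]]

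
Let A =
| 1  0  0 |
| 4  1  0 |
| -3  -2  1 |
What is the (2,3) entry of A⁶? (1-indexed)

0

A = I + N where N = [[0, 0, 0], [4, 0, 0], [-3, -2, 0]] is strictly lower-triangular, so N³ = 0.
(I + N)⁶ = I + 6·N + 15·N² = [[1, 0, 0], [24, 1, 0], [-138, -12, 1]].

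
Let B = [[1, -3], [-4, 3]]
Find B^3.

[[61, -75], [-100, 111]]

B^2 = [[13, -12], [-16, 21]]
B^3 = [[61, -75], [-100, 111]]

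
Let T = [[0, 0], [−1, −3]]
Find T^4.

[[0, 0], [27, 81]]

T^2 = [[0, 0], [3, 9]]
T^3 = [[0, 0], [−9, −27]]
T^4 = [[0, 0], [27, 81]]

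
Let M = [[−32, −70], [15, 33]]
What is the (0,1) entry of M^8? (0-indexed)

tr M = 1 and det M = −6, so the characteristic polynomial is λ² − (1)λ + (−6) with roots −2 and 3.
Eigenvectors give P = [[−7, 2], [3, −1]] with P⁻¹ = [[−1, −2], [−3, −7]], and M = P·diag(−2, 3)·P⁻¹.
Then M^8 = P·diag(256, 6561)·P⁻¹ = [[−1792, 13122], [768, −6561]] · [[−1, −2], [−3, −7]] = [[−37574, −88270], [18915, 44391]].

−88270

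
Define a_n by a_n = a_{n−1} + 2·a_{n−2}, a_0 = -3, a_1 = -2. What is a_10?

With companion matrix Q = [[1, 2], [1, 0]], [a_n, a_{n−1}]ᵀ = Q·[a_{n−1}, a_{n−2}]ᵀ, so [a_10, a_9]ᵀ = Q^9·[a_1, a_0]ᵀ.
Q^9 = [[341, 342], [171, 170]], giving [a_10, a_9]ᵀ = [[-1708], [-852]].

-1708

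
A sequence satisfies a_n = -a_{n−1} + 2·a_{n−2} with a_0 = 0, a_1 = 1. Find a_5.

With companion matrix T = [[-1, 2], [1, 0]], [a_n, a_{n−1}]ᵀ = T·[a_{n−1}, a_{n−2}]ᵀ, so [a_5, a_4]ᵀ = T⁴·[a_1, a_0]ᵀ.
T⁴ = [[11, -10], [-5, 6]], giving [a_5, a_4]ᵀ = [[11], [-5]].

11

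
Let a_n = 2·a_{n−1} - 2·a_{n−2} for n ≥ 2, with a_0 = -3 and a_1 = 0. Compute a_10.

96

With companion matrix T = [[2, -2], [1, 0]], [a_n, a_{n−1}]ᵀ = T·[a_{n−1}, a_{n−2}]ᵀ, so [a_10, a_9]ᵀ = T⁹·[a_1, a_0]ᵀ.
T⁹ = [[32, -32], [16, 0]], giving [a_10, a_9]ᵀ = [[96], [0]].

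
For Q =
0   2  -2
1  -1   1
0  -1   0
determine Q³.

Q² = [[2, 0, 2], [-1, 2, -3], [-1, 1, -1]]
Q³ = [[0, 2, -4], [2, -1, 4], [1, -2, 3]]

[[0, 2, -4], [2, -1, 4], [1, -2, 3]]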